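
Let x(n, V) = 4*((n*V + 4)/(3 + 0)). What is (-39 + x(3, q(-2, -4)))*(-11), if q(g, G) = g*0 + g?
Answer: 1375/3 ≈ 458.33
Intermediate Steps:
q(g, G) = g (q(g, G) = 0 + g = g)
x(n, V) = 16/3 + 4*V*n/3 (x(n, V) = 4*((V*n + 4)/3) = 4*((4 + V*n)*(1/3)) = 4*(4/3 + V*n/3) = 16/3 + 4*V*n/3)
(-39 + x(3, q(-2, -4)))*(-11) = (-39 + (16/3 + (4/3)*(-2)*3))*(-11) = (-39 + (16/3 - 8))*(-11) = (-39 - 8/3)*(-11) = -125/3*(-11) = 1375/3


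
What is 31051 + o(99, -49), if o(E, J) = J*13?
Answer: 30414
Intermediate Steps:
o(E, J) = 13*J
31051 + o(99, -49) = 31051 + 13*(-49) = 31051 - 637 = 30414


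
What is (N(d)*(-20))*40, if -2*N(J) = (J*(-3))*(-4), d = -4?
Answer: -19200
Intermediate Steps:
N(J) = -6*J (N(J) = -J*(-3)*(-4)/2 = -(-3*J)*(-4)/2 = -6*J)
(N(d)*(-20))*40 = (-6*(-4)*(-20))*40 = (24*(-20))*40 = -480*40 = -19200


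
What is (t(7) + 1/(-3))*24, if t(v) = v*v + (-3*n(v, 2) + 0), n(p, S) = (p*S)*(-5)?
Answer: 6208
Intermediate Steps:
n(p, S) = -5*S*p (n(p, S) = (S*p)*(-5) = -5*S*p)
t(v) = v² + 30*v (t(v) = v*v + (-(-15)*2*v + 0) = v² + (-(-30)*v + 0) = v² + (30*v + 0) = v² + 30*v)
(t(7) + 1/(-3))*24 = (7*(30 + 7) + 1/(-3))*24 = (7*37 - ⅓)*24 = (259 - ⅓)*24 = (776/3)*24 = 6208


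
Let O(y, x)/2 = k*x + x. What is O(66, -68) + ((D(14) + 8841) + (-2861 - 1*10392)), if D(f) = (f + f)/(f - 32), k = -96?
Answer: 76558/9 ≈ 8506.4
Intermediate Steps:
D(f) = 2*f/(-32 + f) (D(f) = (2*f)/(-32 + f) = 2*f/(-32 + f))
O(y, x) = -190*x (O(y, x) = 2*(-96*x + x) = 2*(-95*x) = -190*x)
O(66, -68) + ((D(14) + 8841) + (-2861 - 1*10392)) = -190*(-68) + ((2*14/(-32 + 14) + 8841) + (-2861 - 1*10392)) = 12920 + ((2*14/(-18) + 8841) + (-2861 - 10392)) = 12920 + ((2*14*(-1/18) + 8841) - 13253) = 12920 + ((-14/9 + 8841) - 13253) = 12920 + (79555/9 - 13253) = 12920 - 39722/9 = 76558/9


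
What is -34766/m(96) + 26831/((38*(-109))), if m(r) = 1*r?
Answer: -36644137/99408 ≈ -368.62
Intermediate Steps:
m(r) = r
-34766/m(96) + 26831/((38*(-109))) = -34766/96 + 26831/((38*(-109))) = -34766*1/96 + 26831/(-4142) = -17383/48 + 26831*(-1/4142) = -17383/48 - 26831/4142 = -36644137/99408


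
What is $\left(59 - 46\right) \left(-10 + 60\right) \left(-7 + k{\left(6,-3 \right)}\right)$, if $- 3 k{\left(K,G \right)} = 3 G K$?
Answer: $7150$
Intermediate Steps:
$k{\left(K,G \right)} = - G K$ ($k{\left(K,G \right)} = - \frac{3 G K}{3} = - G K$)
$\left(59 - 46\right) \left(-10 + 60\right) \left(-7 + k{\left(6,-3 \right)}\right) = \left(59 - 46\right) \left(-10 + 60\right) \left(-7 - \left(-3\right) 6\right) = 13 \cdot 50 \left(-7 + 18\right) = 13 \cdot 50 \cdot 11 = 13 \cdot 550 = 7150$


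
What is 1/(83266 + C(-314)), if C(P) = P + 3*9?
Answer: 1/82979 ≈ 1.2051e-5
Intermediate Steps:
C(P) = 27 + P (C(P) = P + 27 = 27 + P)
1/(83266 + C(-314)) = 1/(83266 + (27 - 314)) = 1/(83266 - 287) = 1/82979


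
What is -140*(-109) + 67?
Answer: 15327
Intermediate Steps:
-140*(-109) + 67 = 15260 + 67 = 15327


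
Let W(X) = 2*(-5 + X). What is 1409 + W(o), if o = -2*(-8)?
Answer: 1431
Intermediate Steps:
o = 16
W(X) = -10 + 2*X
1409 + W(o) = 1409 + (-10 + 2*16) = 1409 + (-10 + 32) = 1409 + 22 = 1431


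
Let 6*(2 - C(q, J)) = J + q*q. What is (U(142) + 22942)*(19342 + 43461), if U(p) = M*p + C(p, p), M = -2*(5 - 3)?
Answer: 3578200925/3 ≈ 1.1927e+9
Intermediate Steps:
C(q, J) = 2 - J/6 - q²/6 (C(q, J) = 2 - (J + q*q)/6 = 2 - (J + q²)/6 = 2 + (-J/6 - q²/6) = 2 - J/6 - q²/6)
M = -4 (M = -2*2 = -4)
U(p) = 2 - 25*p/6 - p²/6 (U(p) = -4*p + (2 - p/6 - p²/6) = 2 - 25*p/6 - p²/6)
(U(142) + 22942)*(19342 + 43461) = ((2 - 25/6*142 - ⅙*142²) + 22942)*(19342 + 43461) = ((2 - 1775/3 - ⅙*20164) + 22942)*62803 = ((2 - 1775/3 - 10082/3) + 22942)*62803 = (-11851/3 + 22942)*62803 = (56975/3)*62803 = 3578200925/3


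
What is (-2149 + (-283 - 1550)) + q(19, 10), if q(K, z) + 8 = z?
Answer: -3980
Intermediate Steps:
q(K, z) = -8 + z
(-2149 + (-283 - 1550)) + q(19, 10) = (-2149 + (-283 - 1550)) + (-8 + 10) = (-2149 - 1833) + 2 = -3982 + 2 = -3980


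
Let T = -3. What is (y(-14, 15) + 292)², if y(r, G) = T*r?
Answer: 111556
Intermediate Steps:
y(r, G) = -3*r
(y(-14, 15) + 292)² = (-3*(-14) + 292)² = (42 + 292)² = 334² = 111556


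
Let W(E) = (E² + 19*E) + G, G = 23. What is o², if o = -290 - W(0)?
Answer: 97969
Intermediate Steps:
W(E) = 23 + E² + 19*E (W(E) = (E² + 19*E) + 23 = 23 + E² + 19*E)
o = -313 (o = -290 - (23 + 0² + 19*0) = -290 - (23 + 0 + 0) = -290 - 1*23 = -290 - 23 = -313)
o² = (-313)² = 97969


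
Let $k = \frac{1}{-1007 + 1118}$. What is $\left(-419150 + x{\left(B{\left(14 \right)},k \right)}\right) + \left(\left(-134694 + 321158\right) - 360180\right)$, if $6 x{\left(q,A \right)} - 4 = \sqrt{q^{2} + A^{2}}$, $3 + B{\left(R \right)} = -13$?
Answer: $- \frac{1778596}{3} + \frac{\sqrt{3154177}}{666} \approx -5.9286 \cdot 10^{5}$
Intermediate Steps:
$B{\left(R \right)} = -16$ ($B{\left(R \right)} = -3 - 13 = -16$)
$k = \frac{1}{111} \approx 0.009009$
$x{\left(q,A \right)} = \frac{2}{3} + \frac{\sqrt{A^{2} + q^{2}}}{6}$ ($x{\left(q,A \right)} = \frac{2}{3} + \frac{\sqrt{q^{2} + A^{2}}}{6} = \frac{2}{3} + \frac{\sqrt{A^{2} + q^{2}}}{6}$)
$\left(-419150 + x{\left(B{\left(14 \right)},k \right)}\right) + \left(\left(-134694 + 321158\right) - 360180\right) = \left(-419150 + \left(\frac{2}{3} + \frac{\sqrt{\left(\frac{1}{111}\right)^{2} + \left(-16\right)^{2}}}{6}\right)\right) + \left(\left(-134694 + 321158\right) - 360180\right) = \left(-419150 + \left(\frac{2}{3} + \frac{\sqrt{\frac{1}{12321} + 256}}{6}\right)\right) + \left(186464 - 360180\right) = \left(-419150 + \left(\frac{2}{3} + \frac{\sqrt{\frac{3154177}{12321}}}{6}\right)\right) - 173716 = \left(-419150 + \left(\frac{2}{3} + \frac{\frac{1}{111} \sqrt{3154177}}{6}\right)\right) - 173716 = \left(-419150 + \left(\frac{2}{3} + \frac{\sqrt{3154177}}{666}\right)\right) - 173716 = \left(- \frac{1257448}{3} + \frac{\sqrt{3154177}}{666}\right) - 173716 = - \frac{1778596}{3} + \frac{\sqrt{3154177}}{666}$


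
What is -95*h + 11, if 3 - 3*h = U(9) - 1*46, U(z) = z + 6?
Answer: -3197/3 ≈ -1065.7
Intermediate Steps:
U(z) = 6 + z
h = 34/3 (h = 1 - ((6 + 9) - 1*46)/3 = 1 - (15 - 46)/3 = 1 - ⅓*(-31) = 1 + 31/3 = 34/3 ≈ 11.333)
-95*h + 11 = -95*34/3 + 11 = -3230/3 + 11 = -3197/3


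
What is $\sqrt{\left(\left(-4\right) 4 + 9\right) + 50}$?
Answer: $\sqrt{43} \approx 6.5574$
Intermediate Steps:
$\sqrt{\left(\left(-4\right) 4 + 9\right) + 50} = \sqrt{\left(-16 + 9\right) + 50} = \sqrt{-7 + 50} = \sqrt{43}$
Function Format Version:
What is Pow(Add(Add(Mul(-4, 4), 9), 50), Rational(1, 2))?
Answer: Pow(43, Rational(1, 2)) ≈ 6.5574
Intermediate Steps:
Pow(Add(Add(Mul(-4, 4), 9), 50), Rational(1, 2)) = Pow(Add(Add(-16, 9), 50), Rational(1, 2)) = Pow(Add(-7, 50), Rational(1, 2)) = Pow(43, Rational(1, 2))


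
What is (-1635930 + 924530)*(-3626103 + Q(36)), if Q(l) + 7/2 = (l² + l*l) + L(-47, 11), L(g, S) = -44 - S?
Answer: 2577807342300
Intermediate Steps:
Q(l) = -117/2 + 2*l² (Q(l) = -7/2 + ((l² + l*l) + (-44 - 1*11)) = -7/2 + ((l² + l²) + (-44 - 11)) = -7/2 + (2*l² - 55) = -7/2 + (-55 + 2*l²) = -117/2 + 2*l²)
(-1635930 + 924530)*(-3626103 + Q(36)) = (-1635930 + 924530)*(-3626103 + (-117/2 + 2*36²)) = -711400*(-3626103 + (-117/2 + 2*1296)) = -711400*(-3626103 + (-117/2 + 2592)) = -711400*(-3626103 + 5067/2) = -711400*(-7247139/2) = 2577807342300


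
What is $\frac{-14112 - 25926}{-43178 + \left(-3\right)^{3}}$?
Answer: $\frac{40038}{43205} \approx 0.9267$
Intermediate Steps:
$\frac{-14112 - 25926}{-43178 + \left(-3\right)^{3}} = - \frac{40038}{-43178 - 27} = - \frac{40038}{-43205} = \left(-40038\right) \left(- \frac{1}{43205}\right) = \frac{40038}{43205}$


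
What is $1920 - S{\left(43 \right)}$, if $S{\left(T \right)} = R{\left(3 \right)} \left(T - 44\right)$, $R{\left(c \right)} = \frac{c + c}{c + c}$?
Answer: $1921$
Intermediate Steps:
$R{\left(c \right)} = 1$ ($R{\left(c \right)} = \frac{2 c}{2 c} = 2 c \frac{1}{2 c} = 1$)
$S{\left(T \right)} = -44 + T$ ($S{\left(T \right)} = 1 \left(T - 44\right) = 1 \left(-44 + T\right) = -44 + T$)
$1920 - S{\left(43 \right)} = 1920 - \left(-44 + 43\right) = 1920 - -1 = 1920 + 1 = 1921$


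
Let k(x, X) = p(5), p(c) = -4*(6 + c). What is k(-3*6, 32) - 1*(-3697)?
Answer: 3653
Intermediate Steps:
p(c) = -24 - 4*c
k(x, X) = -44 (k(x, X) = -24 - 4*5 = -24 - 20 = -44)
k(-3*6, 32) - 1*(-3697) = -44 - 1*(-3697) = -44 + 3697 = 3653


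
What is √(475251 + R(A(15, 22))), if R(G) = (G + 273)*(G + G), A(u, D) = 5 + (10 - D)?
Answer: 7*√9623 ≈ 686.68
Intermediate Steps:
A(u, D) = 15 - D
R(G) = 2*G*(273 + G) (R(G) = (273 + G)*(2*G) = 2*G*(273 + G))
√(475251 + R(A(15, 22))) = √(475251 + 2*(15 - 1*22)*(273 + (15 - 1*22))) = √(475251 + 2*(15 - 22)*(273 + (15 - 22))) = √(475251 + 2*(-7)*(273 - 7)) = √(475251 + 2*(-7)*266) = √(475251 - 3724) = √471527 = 7*√9623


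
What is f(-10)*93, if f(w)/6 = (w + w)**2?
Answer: 223200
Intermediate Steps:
f(w) = 24*w**2 (f(w) = 6*(w + w)**2 = 6*(2*w)**2 = 6*(4*w**2) = 24*w**2)
f(-10)*93 = (24*(-10)**2)*93 = (24*100)*93 = 2400*93 = 223200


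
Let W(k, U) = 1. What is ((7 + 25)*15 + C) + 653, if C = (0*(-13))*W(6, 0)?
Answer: 1133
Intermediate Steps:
C = 0 (C = (0*(-13))*1 = 0*1 = 0)
((7 + 25)*15 + C) + 653 = ((7 + 25)*15 + 0) + 653 = (32*15 + 0) + 653 = (480 + 0) + 653 = 480 + 653 = 1133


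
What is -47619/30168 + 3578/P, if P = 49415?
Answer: -249461309/165639080 ≈ -1.5061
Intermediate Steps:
-47619/30168 + 3578/P = -47619/30168 + 3578/49415 = -47619*1/30168 + 3578*(1/49415) = -5291/3352 + 3578/49415 = -249461309/165639080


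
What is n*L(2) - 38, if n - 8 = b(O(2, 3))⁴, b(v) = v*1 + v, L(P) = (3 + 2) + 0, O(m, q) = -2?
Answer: 1282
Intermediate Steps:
L(P) = 5 (L(P) = 5 + 0 = 5)
b(v) = 2*v (b(v) = v + v = 2*v)
n = 264 (n = 8 + (2*(-2))⁴ = 8 + (-4)⁴ = 8 + 256 = 264)
n*L(2) - 38 = 264*5 - 38 = 1320 - 38 = 1282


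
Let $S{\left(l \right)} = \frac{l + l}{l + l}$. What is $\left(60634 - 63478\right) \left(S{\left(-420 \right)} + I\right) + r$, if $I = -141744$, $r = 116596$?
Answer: $403233688$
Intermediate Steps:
$S{\left(l \right)} = 1$ ($S{\left(l \right)} = \frac{2 l}{2 l} = 2 l \frac{1}{2 l} = 1$)
$\left(60634 - 63478\right) \left(S{\left(-420 \right)} + I\right) + r = \left(60634 - 63478\right) \left(1 - 141744\right) + 116596 = \left(-2844\right) \left(-141743\right) + 116596 = 403117092 + 116596 = 403233688$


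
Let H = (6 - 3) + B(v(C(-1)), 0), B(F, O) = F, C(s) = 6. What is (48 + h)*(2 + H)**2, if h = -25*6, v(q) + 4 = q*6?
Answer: -139638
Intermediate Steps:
v(q) = -4 + 6*q (v(q) = -4 + q*6 = -4 + 6*q)
H = 35 (H = (6 - 3) + (-4 + 6*6) = 3 + (-4 + 36) = 3 + 32 = 35)
h = -150
(48 + h)*(2 + H)**2 = (48 - 150)*(2 + 35)**2 = -102*37**2 = -102*1369 = -139638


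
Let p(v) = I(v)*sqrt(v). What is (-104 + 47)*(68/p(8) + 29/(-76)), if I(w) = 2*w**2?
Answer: 87/4 - 969*sqrt(2)/128 ≈ 11.044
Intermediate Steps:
p(v) = 2*v**(5/2) (p(v) = (2*v**2)*sqrt(v) = 2*v**(5/2))
(-104 + 47)*(68/p(8) + 29/(-76)) = (-104 + 47)*(68/((2*8**(5/2))) + 29/(-76)) = -57*(68/((2*(128*sqrt(2)))) + 29*(-1/76)) = -57*(68/((256*sqrt(2))) - 29/76) = -57*(68*(sqrt(2)/512) - 29/76) = -57*(17*sqrt(2)/128 - 29/76) = -57*(-29/76 + 17*sqrt(2)/128) = 87/4 - 969*sqrt(2)/128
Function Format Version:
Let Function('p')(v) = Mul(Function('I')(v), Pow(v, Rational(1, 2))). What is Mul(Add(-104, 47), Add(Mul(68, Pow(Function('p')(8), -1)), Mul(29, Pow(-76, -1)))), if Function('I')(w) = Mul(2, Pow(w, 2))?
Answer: Add(Rational(87, 4), Mul(Rational(-969, 128), Pow(2, Rational(1, 2)))) ≈ 11.044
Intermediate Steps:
Function('p')(v) = Mul(2, Pow(v, Rational(5, 2))) (Function('p')(v) = Mul(Mul(2, Pow(v, 2)), Pow(v, Rational(1, 2))) = Mul(2, Pow(v, Rational(5, 2))))
Mul(Add(-104, 47), Add(Mul(68, Pow(Function('p')(8), -1)), Mul(29, Pow(-76, -1)))) = Mul(Add(-104, 47), Add(Mul(68, Pow(Mul(2, Pow(8, Rational(5, 2))), -1)), Mul(29, Pow(-76, -1)))) = Mul(-57, Add(Mul(68, Pow(Mul(2, Mul(128, Pow(2, Rational(1, 2)))), -1)), Mul(29, Rational(-1, 76)))) = Mul(-57, Add(Mul(68, Pow(Mul(256, Pow(2, Rational(1, 2))), -1)), Rational(-29, 76))) = Mul(-57, Add(Mul(68, Mul(Rational(1, 512), Pow(2, Rational(1, 2)))), Rational(-29, 76))) = Mul(-57, Add(Mul(Rational(17, 128), Pow(2, Rational(1, 2))), Rational(-29, 76))) = Mul(-57, Add(Rational(-29, 76), Mul(Rational(17, 128), Pow(2, Rational(1, 2))))) = Add(Rational(87, 4), Mul(Rational(-969, 128), Pow(2, Rational(1, 2))))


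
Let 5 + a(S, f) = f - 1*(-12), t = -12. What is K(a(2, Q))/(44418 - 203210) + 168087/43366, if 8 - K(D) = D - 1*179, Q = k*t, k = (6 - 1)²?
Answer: 3333756903/860771734 ≈ 3.8730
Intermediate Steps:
k = 25 (k = 5² = 25)
Q = -300 (Q = 25*(-12) = -300)
a(S, f) = 7 + f (a(S, f) = -5 + (f - 1*(-12)) = -5 + (f + 12) = -5 + (12 + f) = 7 + f)
K(D) = 187 - D (K(D) = 8 - (D - 1*179) = 8 - (D - 179) = 8 - (-179 + D) = 8 + (179 - D) = 187 - D)
K(a(2, Q))/(44418 - 203210) + 168087/43366 = (187 - (7 - 300))/(44418 - 203210) + 168087/43366 = (187 - 1*(-293))/(-158792) + 168087*(1/43366) = (187 + 293)*(-1/158792) + 168087/43366 = 480*(-1/158792) + 168087/43366 = -60/19849 + 168087/43366 = 3333756903/860771734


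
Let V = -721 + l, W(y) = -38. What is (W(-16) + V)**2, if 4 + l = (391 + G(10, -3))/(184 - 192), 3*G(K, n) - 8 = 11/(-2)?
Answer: 1519050625/2304 ≈ 6.5931e+5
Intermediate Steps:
G(K, n) = 5/6 (G(K, n) = 8/3 + (11/(-2))/3 = 8/3 + (11*(-1/2))/3 = 8/3 + (1/3)*(-11/2) = 8/3 - 11/6 = 5/6)
l = -2543/48 (l = -4 + (391 + 5/6)/(184 - 192) = -4 + (2351/6)/(-8) = -4 + (2351/6)*(-1/8) = -4 - 2351/48 = -2543/48 ≈ -52.979)
V = -37151/48 (V = -721 - 2543/48 = -37151/48 ≈ -773.98)
(W(-16) + V)**2 = (-38 - 37151/48)**2 = (-38975/48)**2 = 1519050625/2304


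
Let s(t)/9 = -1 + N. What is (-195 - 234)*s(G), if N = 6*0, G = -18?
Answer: 3861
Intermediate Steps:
N = 0
s(t) = -9 (s(t) = 9*(-1 + 0) = 9*(-1) = -9)
(-195 - 234)*s(G) = (-195 - 234)*(-9) = -429*(-9) = 3861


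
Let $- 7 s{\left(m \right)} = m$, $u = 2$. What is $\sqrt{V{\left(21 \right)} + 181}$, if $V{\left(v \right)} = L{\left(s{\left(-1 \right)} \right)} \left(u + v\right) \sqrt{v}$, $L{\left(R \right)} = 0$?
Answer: $\sqrt{181} \approx 13.454$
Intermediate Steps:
$s{\left(m \right)} = - \frac{m}{7}$
$V{\left(v \right)} = 0$ ($V{\left(v \right)} = 0 \left(2 + v\right) \sqrt{v} = 0 \sqrt{v} = 0$)
$\sqrt{V{\left(21 \right)} + 181} = \sqrt{0 + 181} = \sqrt{181}$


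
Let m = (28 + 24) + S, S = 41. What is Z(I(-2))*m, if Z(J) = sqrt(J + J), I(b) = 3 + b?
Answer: 93*sqrt(2) ≈ 131.52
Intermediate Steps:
Z(J) = sqrt(2)*sqrt(J) (Z(J) = sqrt(2*J) = sqrt(2)*sqrt(J))
m = 93 (m = (28 + 24) + 41 = 52 + 41 = 93)
Z(I(-2))*m = (sqrt(2)*sqrt(3 - 2))*93 = (sqrt(2)*sqrt(1))*93 = (sqrt(2)*1)*93 = sqrt(2)*93 = 93*sqrt(2)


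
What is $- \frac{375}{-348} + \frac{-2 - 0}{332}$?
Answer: $\frac{10317}{9628} \approx 1.0716$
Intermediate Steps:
$- \frac{375}{-348} + \frac{-2 - 0}{332} = \left(-375\right) \left(- \frac{1}{348}\right) + \left(-2 + 0\right) \frac{1}{332} = \frac{125}{116} - \frac{1}{166} = \frac{10317}{9628}$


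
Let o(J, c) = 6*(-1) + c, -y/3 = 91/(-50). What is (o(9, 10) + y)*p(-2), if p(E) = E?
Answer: -473/25 ≈ -18.920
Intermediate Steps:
y = 273/50 (y = -273/(-50) = -273*(-1)/50 = -3*(-91/50) = 273/50 ≈ 5.4600)
o(J, c) = -6 + c
(o(9, 10) + y)*p(-2) = ((-6 + 10) + 273/50)*(-2) = (4 + 273/50)*(-2) = (473/50)*(-2) = -473/25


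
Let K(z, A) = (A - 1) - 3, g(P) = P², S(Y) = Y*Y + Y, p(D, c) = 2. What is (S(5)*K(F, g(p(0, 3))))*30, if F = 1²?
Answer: 0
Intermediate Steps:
S(Y) = Y + Y² (S(Y) = Y² + Y = Y + Y²)
F = 1
K(z, A) = -4 + A (K(z, A) = (-1 + A) - 3 = -4 + A)
(S(5)*K(F, g(p(0, 3))))*30 = ((5*(1 + 5))*(-4 + 2²))*30 = ((5*6)*(-4 + 4))*30 = (30*0)*30 = 0*30 = 0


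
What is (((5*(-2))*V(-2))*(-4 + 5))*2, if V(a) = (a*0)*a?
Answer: 0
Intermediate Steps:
V(a) = 0 (V(a) = 0*a = 0)
(((5*(-2))*V(-2))*(-4 + 5))*2 = (((5*(-2))*0)*(-4 + 5))*2 = (-10*0*1)*2 = (0*1)*2 = 0*2 = 0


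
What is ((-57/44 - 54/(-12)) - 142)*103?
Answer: -629021/44 ≈ -14296.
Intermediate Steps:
((-57/44 - 54/(-12)) - 142)*103 = ((-57*1/44 - 54*(-1/12)) - 142)*103 = ((-57/44 + 9/2) - 142)*103 = (141/44 - 142)*103 = -6107/44*103 = -629021/44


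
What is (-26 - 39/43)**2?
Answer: 1338649/1849 ≈ 723.99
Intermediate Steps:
(-26 - 39/43)**2 = (-1157/43)**2 = 1338649/1849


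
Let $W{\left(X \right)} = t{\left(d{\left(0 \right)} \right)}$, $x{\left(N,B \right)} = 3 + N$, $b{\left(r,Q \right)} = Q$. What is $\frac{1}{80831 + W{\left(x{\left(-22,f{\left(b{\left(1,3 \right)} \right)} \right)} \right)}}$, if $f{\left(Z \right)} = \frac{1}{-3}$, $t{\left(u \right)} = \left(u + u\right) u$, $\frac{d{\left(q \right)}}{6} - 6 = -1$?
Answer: $\frac{1}{82631} \approx 1.2102 \cdot 10^{-5}$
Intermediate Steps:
$d{\left(q \right)} = 30$ ($d{\left(q \right)} = 36 + 6 \left(-1\right) = 36 - 6 = 30$)
$t{\left(u \right)} = 2 u^{2}$ ($t{\left(u \right)} = 2 u u = 2 u^{2}$)
$f{\left(Z \right)} = - \frac{1}{3}$
$W{\left(X \right)} = 1800$ ($W{\left(X \right)} = 2 \cdot 30^{2} = 2 \cdot 900 = 1800$)
$\frac{1}{80831 + W{\left(x{\left(-22,f{\left(b{\left(1,3 \right)} \right)} \right)} \right)}} = \frac{1}{80831 + 1800} = \frac{1}{82631}$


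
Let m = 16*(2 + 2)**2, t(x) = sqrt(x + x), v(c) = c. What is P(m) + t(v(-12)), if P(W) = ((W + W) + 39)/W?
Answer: 551/256 + 2*I*sqrt(6) ≈ 2.1523 + 4.899*I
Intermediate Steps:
t(x) = sqrt(2)*sqrt(x) (t(x) = sqrt(2*x) = sqrt(2)*sqrt(x))
m = 256 (m = 16*4**2 = 16*16 = 256)
P(W) = (39 + 2*W)/W (P(W) = (2*W + 39)/W = (39 + 2*W)/W)
P(m) + t(v(-12)) = (2 + 39/256) + sqrt(2)*sqrt(-12) = (2 + 39*(1/256)) + sqrt(2)*(2*I*sqrt(3)) = (2 + 39/256) + 2*I*sqrt(6) = 551/256 + 2*I*sqrt(6)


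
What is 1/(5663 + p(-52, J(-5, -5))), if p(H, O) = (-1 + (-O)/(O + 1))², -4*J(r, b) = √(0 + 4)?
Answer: 1/5663 ≈ 0.00017658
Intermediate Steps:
J(r, b) = -½ (J(r, b) = -√(0 + 4)/4 = -√4/4 = -¼*2 = -½)
p(H, O) = (-1 - O/(1 + O))² (p(H, O) = (-1 + (-O)/(1 + O))² = (-1 - O/(1 + O))²)
1/(5663 + p(-52, J(-5, -5))) = 1/(5663 + (1 + 2*(-½))²/(1 - ½)²) = 1/(5663 + (1 - 1)²/2⁻²) = 1/(5663 + 4*0²) = 1/(5663 + 4*0) = 1/(5663 + 0) = 1/5663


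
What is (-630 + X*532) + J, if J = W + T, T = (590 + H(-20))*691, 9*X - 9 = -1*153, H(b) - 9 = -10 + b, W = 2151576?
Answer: 2535613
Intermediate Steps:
H(b) = -1 + b (H(b) = 9 + (-10 + b) = -1 + b)
X = -16 (X = 1 + (-1*153)/9 = 1 + (⅑)*(-153) = 1 - 17 = -16)
T = 393179 (T = (590 + (-1 - 20))*691 = (590 - 21)*691 = 569*691 = 393179)
J = 2544755 (J = 2151576 + 393179 = 2544755)
(-630 + X*532) + J = (-630 - 16*532) + 2544755 = (-630 - 8512) + 2544755 = -9142 + 2544755 = 2535613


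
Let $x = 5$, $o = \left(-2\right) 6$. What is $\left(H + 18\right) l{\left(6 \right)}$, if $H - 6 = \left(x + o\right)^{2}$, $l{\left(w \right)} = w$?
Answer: $438$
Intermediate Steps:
$o = -12$
$H = 55$ ($H = 6 + \left(5 - 12\right)^{2} = 6 + \left(-7\right)^{2} = 6 + 49 = 55$)
$\left(H + 18\right) l{\left(6 \right)} = \left(55 + 18\right) 6 = 73 \cdot 6 = 438$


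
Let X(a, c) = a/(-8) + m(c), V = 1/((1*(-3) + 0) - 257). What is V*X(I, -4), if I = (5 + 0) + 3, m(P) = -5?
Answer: 3/130 ≈ 0.023077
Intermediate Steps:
I = 8 (I = 5 + 3 = 8)
V = -1/260 (V = 1/((-3 + 0) - 257) = 1/(-3 - 257) = 1/(-260) = -1/260 ≈ -0.0038462)
X(a, c) = -5 - a/8 (X(a, c) = a/(-8) - 5 = a*(-⅛) - 5 = -a/8 - 5 = -5 - a/8)
V*X(I, -4) = -(-5 - ⅛*8)/260 = -(-5 - 1)/260 = -1/260*(-6) = 3/130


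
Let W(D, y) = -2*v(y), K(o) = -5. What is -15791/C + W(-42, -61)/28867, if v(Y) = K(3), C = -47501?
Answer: 456313807/1371211367 ≈ 0.33278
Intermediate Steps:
v(Y) = -5
W(D, y) = 10 (W(D, y) = -2*(-5) = 10)
-15791/C + W(-42, -61)/28867 = -15791/(-47501) + 10/28867 = -15791*(-1/47501) + 10*(1/28867) = 15791/47501 + 10/28867 = 456313807/1371211367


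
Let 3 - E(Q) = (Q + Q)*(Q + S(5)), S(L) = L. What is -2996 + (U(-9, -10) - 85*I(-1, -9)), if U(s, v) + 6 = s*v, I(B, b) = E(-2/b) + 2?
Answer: -254317/81 ≈ -3139.7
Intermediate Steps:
E(Q) = 3 - 2*Q*(5 + Q) (E(Q) = 3 - (Q + Q)*(Q + 5) = 3 - 2*Q*(5 + Q))
I(B, b) = 5 - 8/b² + 20/b (I(B, b) = (3 - (-20)/b - 2*4/b²) + 2 = (3 + 20/b - 8/b²) + 2 = (3 - 8/b² + 20/b) + 2 = 5 - 8/b² + 20/b)
U(s, v) = -6 + s*v
-2996 + (U(-9, -10) - 85*I(-1, -9)) = -2996 + ((-6 - 9*(-10)) - 85*(5 - 8/(-9)² + 20/(-9))) = -2996 + ((-6 + 90) - 85*(5 - 8*1/81 + 20*(-⅑))) = -2996 + (84 - 85*(5 - 8/81 - 20/9)) = -2996 + (84 - 85*217/81) = -2996 + (84 - 18445/81) = -2996 - 11641/81 = -254317/81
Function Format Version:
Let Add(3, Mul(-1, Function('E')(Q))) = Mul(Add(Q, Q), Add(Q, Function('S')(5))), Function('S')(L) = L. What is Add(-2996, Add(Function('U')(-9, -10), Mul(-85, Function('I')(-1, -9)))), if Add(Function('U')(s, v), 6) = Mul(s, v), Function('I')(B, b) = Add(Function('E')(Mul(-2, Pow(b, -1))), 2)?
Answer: Rational(-254317, 81) ≈ -3139.7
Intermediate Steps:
Function('E')(Q) = Add(3, Mul(-2, Q, Add(5, Q))) (Function('E')(Q) = Add(3, Mul(-1, Mul(Add(Q, Q), Add(Q, 5)))) = Add(3, Mul(-1, Mul(Mul(2, Q), Add(5, Q)))) = Add(3, Mul(-1, Mul(2, Q, Add(5, Q)))) = Add(3, Mul(-2, Q, Add(5, Q))))
Function('I')(B, b) = Add(5, Mul(-8, Pow(b, -2)), Mul(20, Pow(b, -1))) (Function('I')(B, b) = Add(Add(3, Mul(-10, Mul(-2, Pow(b, -1))), Mul(-2, Pow(Mul(-2, Pow(b, -1)), 2))), 2) = Add(Add(3, Mul(20, Pow(b, -1)), Mul(-2, Mul(4, Pow(b, -2)))), 2) = Add(Add(3, Mul(20, Pow(b, -1)), Mul(-8, Pow(b, -2))), 2) = Add(Add(3, Mul(-8, Pow(b, -2)), Mul(20, Pow(b, -1))), 2) = Add(5, Mul(-8, Pow(b, -2)), Mul(20, Pow(b, -1))))
Function('U')(s, v) = Add(-6, Mul(s, v))
Add(-2996, Add(Function('U')(-9, -10), Mul(-85, Function('I')(-1, -9)))) = Add(-2996, Add(Add(-6, Mul(-9, -10)), Mul(-85, Add(5, Mul(-8, Pow(-9, -2)), Mul(20, Pow(-9, -1)))))) = Add(-2996, Add(Add(-6, 90), Mul(-85, Add(5, Mul(-8, Rational(1, 81)), Mul(20, Rational(-1, 9)))))) = Add(-2996, Add(84, Mul(-85, Add(5, Rational(-8, 81), Rational(-20, 9))))) = Add(-2996, Add(84, Mul(-85, Rational(217, 81)))) = Add(-2996, Add(84, Rational(-18445, 81))) = Add(-2996, Rational(-11641, 81)) = Rational(-254317, 81)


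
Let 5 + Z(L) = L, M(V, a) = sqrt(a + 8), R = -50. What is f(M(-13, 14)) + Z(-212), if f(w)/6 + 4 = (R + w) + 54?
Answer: -217 + 6*sqrt(22) ≈ -188.86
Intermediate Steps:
M(V, a) = sqrt(8 + a)
Z(L) = -5 + L
f(w) = 6*w (f(w) = -24 + 6*((-50 + w) + 54) = -24 + 6*(4 + w) = -24 + (24 + 6*w) = 6*w)
f(M(-13, 14)) + Z(-212) = 6*sqrt(8 + 14) + (-5 - 212) = 6*sqrt(22) - 217 = -217 + 6*sqrt(22)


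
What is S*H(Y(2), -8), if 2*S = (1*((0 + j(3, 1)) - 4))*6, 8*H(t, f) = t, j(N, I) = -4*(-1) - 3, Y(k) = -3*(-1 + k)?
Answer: 27/8 ≈ 3.3750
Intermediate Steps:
Y(k) = 3 - 3*k
j(N, I) = 1 (j(N, I) = 4 - 3 = 1)
H(t, f) = t/8
S = -9 (S = ((1*((0 + 1) - 4))*6)/2 = ((1*(1 - 4))*6)/2 = ((1*(-3))*6)/2 = (-3*6)/2 = (1/2)*(-18) = -9)
S*H(Y(2), -8) = -9*(3 - 3*2)/8 = -9*(3 - 6)/8 = -9*(-3)/8 = -9*(-3/8) = 27/8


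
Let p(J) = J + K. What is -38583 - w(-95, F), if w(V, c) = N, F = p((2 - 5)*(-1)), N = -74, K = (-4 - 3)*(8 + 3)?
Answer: -38509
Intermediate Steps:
K = -77 (K = -7*11 = -77)
p(J) = -77 + J (p(J) = J - 77 = -77 + J)
F = -74 (F = -77 + (2 - 5)*(-1) = -77 - 3*(-1) = -77 + 3 = -74)
w(V, c) = -74
-38583 - w(-95, F) = -38583 - 1*(-74) = -38583 + 74 = -38509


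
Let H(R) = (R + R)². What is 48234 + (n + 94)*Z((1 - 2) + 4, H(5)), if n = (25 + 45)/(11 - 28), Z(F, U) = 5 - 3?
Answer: 823034/17 ≈ 48414.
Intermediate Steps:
H(R) = 4*R² (H(R) = (2*R)² = 4*R²)
Z(F, U) = 2
n = -70/17 (n = 70/(-17) = 70*(-1/17) = -70/17 ≈ -4.1176)
48234 + (n + 94)*Z((1 - 2) + 4, H(5)) = 48234 + (-70/17 + 94)*2 = 48234 + (1528/17)*2 = 48234 + 3056/17 = 823034/17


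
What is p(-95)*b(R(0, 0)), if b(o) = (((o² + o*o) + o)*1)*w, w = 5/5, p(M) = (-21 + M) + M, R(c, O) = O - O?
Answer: 0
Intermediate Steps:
R(c, O) = 0
p(M) = -21 + 2*M
w = 1 (w = 5*(⅕) = 1)
b(o) = o + 2*o² (b(o) = (((o² + o*o) + o)*1)*1 = (((o² + o²) + o)*1)*1 = ((2*o² + o)*1)*1 = ((o + 2*o²)*1)*1 = (o + 2*o²)*1 = o + 2*o²)
p(-95)*b(R(0, 0)) = (-21 + 2*(-95))*(0*(1 + 2*0)) = (-21 - 190)*(0*(1 + 0)) = -0 = -211*0 = 0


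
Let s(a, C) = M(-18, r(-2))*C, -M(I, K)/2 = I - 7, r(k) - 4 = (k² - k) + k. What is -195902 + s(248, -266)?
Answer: -209202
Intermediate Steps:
r(k) = 4 + k² (r(k) = 4 + ((k² - k) + k) = 4 + k²)
M(I, K) = 14 - 2*I (M(I, K) = -2*(I - 7) = -2*(-7 + I) = 14 - 2*I)
s(a, C) = 50*C (s(a, C) = (14 - 2*(-18))*C = (14 + 36)*C = 50*C)
-195902 + s(248, -266) = -195902 + 50*(-266) = -195902 - 13300 = -209202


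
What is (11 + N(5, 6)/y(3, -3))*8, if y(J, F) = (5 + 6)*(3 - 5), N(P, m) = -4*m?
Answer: 1064/11 ≈ 96.727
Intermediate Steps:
y(J, F) = -22 (y(J, F) = 11*(-2) = -22)
(11 + N(5, 6)/y(3, -3))*8 = (11 - 4*6/(-22))*8 = (11 - 24*(-1/22))*8 = (11 + 12/11)*8 = (133/11)*8 = 1064/11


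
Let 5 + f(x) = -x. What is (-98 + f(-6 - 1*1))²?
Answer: 9216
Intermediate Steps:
f(x) = -5 - x
(-98 + f(-6 - 1*1))² = (-98 + (-5 - (-6 - 1*1)))² = (-98 + (-5 - (-6 - 1)))² = (-98 + (-5 - 1*(-7)))² = (-98 + (-5 + 7))² = (-98 + 2)² = (-96)² = 9216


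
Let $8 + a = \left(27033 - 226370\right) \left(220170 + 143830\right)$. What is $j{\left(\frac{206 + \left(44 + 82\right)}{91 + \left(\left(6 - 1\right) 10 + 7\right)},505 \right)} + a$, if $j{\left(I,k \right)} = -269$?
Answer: $-72558668277$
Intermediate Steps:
$a = -72558668008$ ($a = -8 + \left(27033 - 226370\right) \left(220170 + 143830\right) = -8 - 72558668000 = -72558668008$)
$j{\left(\frac{206 + \left(44 + 82\right)}{91 + \left(\left(6 - 1\right) 10 + 7\right)},505 \right)} + a = -269 - 72558668008 = -72558668277$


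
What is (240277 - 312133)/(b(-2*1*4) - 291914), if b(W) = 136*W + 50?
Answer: 8982/36619 ≈ 0.24528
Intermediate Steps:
b(W) = 50 + 136*W
(240277 - 312133)/(b(-2*1*4) - 291914) = (240277 - 312133)/((50 + 136*(-2*1*4)) - 291914) = -71856/((50 + 136*(-2*4)) - 291914) = -71856/((50 + 136*(-8)) - 291914) = -71856/((50 - 1088) - 291914) = -71856/(-1038 - 291914) = -71856/(-292952) = -71856*(-1/292952) = 8982/36619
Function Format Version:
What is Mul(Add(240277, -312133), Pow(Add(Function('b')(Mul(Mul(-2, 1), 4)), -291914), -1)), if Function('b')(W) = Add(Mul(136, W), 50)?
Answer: Rational(8982, 36619) ≈ 0.24528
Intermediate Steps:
Function('b')(W) = Add(50, Mul(136, W))
Mul(Add(240277, -312133), Pow(Add(Function('b')(Mul(Mul(-2, 1), 4)), -291914), -1)) = Mul(Add(240277, -312133), Pow(Add(Add(50, Mul(136, Mul(Mul(-2, 1), 4))), -291914), -1)) = Mul(-71856, Pow(Add(Add(50, Mul(136, Mul(-2, 4))), -291914), -1)) = Mul(-71856, Pow(Add(Add(50, Mul(136, -8)), -291914), -1)) = Mul(-71856, Pow(Add(Add(50, -1088), -291914), -1)) = Mul(-71856, Pow(Add(-1038, -291914), -1)) = Mul(-71856, Pow(-292952, -1)) = Mul(-71856, Rational(-1, 292952)) = Rational(8982, 36619)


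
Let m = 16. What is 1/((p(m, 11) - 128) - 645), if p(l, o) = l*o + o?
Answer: -1/586 ≈ -0.0017065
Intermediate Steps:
p(l, o) = o + l*o
1/((p(m, 11) - 128) - 645) = 1/((11*(1 + 16) - 128) - 645) = 1/((11*17 - 128) - 645) = 1/((187 - 128) - 645) = 1/(59 - 645) = 1/(-586) = -1/586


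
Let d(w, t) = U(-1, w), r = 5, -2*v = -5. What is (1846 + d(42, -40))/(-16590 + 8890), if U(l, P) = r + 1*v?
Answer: -337/1400 ≈ -0.24071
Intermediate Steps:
v = 5/2 (v = -½*(-5) = 5/2 ≈ 2.5000)
U(l, P) = 15/2 (U(l, P) = 5 + 1*(5/2) = 5 + 5/2 = 15/2)
d(w, t) = 15/2
(1846 + d(42, -40))/(-16590 + 8890) = (1846 + 15/2)/(-16590 + 8890) = (3707/2)/(-7700) = (3707/2)*(-1/7700) = -337/1400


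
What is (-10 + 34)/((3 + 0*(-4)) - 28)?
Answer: -24/25 ≈ -0.96000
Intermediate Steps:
(-10 + 34)/((3 + 0*(-4)) - 28) = 24/((3 + 0) - 28) = 24/(3 - 28) = 24/(-25) = 24*(-1/25) = -24/25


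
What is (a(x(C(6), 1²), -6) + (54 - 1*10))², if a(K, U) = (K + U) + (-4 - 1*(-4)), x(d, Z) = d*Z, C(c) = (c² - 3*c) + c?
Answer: 3844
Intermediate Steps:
C(c) = c² - 2*c
x(d, Z) = Z*d
a(K, U) = K + U (a(K, U) = (K + U) + (-4 + 4) = (K + U) + 0 = K + U)
(a(x(C(6), 1²), -6) + (54 - 1*10))² = ((1²*(6*(-2 + 6)) - 6) + (54 - 1*10))² = ((1*(6*4) - 6) + (54 - 10))² = ((1*24 - 6) + 44)² = ((24 - 6) + 44)² = (18 + 44)² = 62² = 3844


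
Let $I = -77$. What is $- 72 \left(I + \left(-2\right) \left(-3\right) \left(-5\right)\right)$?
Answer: $7704$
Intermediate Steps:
$- 72 \left(I + \left(-2\right) \left(-3\right) \left(-5\right)\right) = - 72 \left(-77 + \left(-2\right) \left(-3\right) \left(-5\right)\right) = - 72 \left(-77 + 6 \left(-5\right)\right) = - 72 \left(-77 - 30\right) = \left(-72\right) \left(-107\right) = 7704$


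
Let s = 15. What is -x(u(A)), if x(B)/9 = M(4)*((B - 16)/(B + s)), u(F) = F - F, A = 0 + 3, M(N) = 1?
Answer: 48/5 ≈ 9.6000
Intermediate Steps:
A = 3
u(F) = 0
x(B) = 9*(-16 + B)/(15 + B) (x(B) = 9*(1*((B - 16)/(B + 15))) = 9*(1*((-16 + B)/(15 + B))) = 9*((-16 + B)/(15 + B)) = 9*(-16 + B)/(15 + B))
-x(u(A)) = -9*(-16 + 0)/(15 + 0) = -9*(-16)/15 = -1*(-48/5) = 48/5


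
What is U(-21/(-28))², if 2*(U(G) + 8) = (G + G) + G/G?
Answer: 729/16 ≈ 45.563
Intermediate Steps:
U(G) = -15/2 + G (U(G) = -8 + ((G + G) + G/G)/2 = -8 + (2*G + 1)/2 = -8 + (1 + 2*G)/2 = -8 + (½ + G) = -15/2 + G)
U(-21/(-28))² = (-15/2 - 21/(-28))² = (-15/2 - 21*(-1/28))² = (-15/2 + ¾)² = (-27/4)² = 729/16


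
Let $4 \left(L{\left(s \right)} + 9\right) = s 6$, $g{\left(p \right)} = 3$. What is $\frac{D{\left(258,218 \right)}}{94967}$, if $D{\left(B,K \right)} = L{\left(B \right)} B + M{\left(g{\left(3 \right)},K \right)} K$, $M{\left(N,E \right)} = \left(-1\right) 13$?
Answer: $\frac{94690}{94967} \approx 0.99708$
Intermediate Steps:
$L{\left(s \right)} = -9 + \frac{3 s}{2}$ ($L{\left(s \right)} = -9 + \frac{s 6}{4} = -9 + \frac{6 s}{4} = -9 + \frac{3 s}{2}$)
$M{\left(N,E \right)} = -13$
$D{\left(B,K \right)} = - 13 K + B \left(-9 + \frac{3 B}{2}\right)$ ($D{\left(B,K \right)} = \left(-9 + \frac{3 B}{2}\right) B - 13 K = B \left(-9 + \frac{3 B}{2}\right) - 13 K = - 13 K + B \left(-9 + \frac{3 B}{2}\right)$)
$\frac{D{\left(258,218 \right)}}{94967} = \frac{\left(-13\right) 218 + \frac{3}{2} \cdot 258 \left(-6 + 258\right)}{94967} = \left(-2834 + \frac{3}{2} \cdot 258 \cdot 252\right) \frac{1}{94967} = \left(-2834 + 97524\right) \frac{1}{94967} = 94690 \cdot \frac{1}{94967} = \frac{94690}{94967}$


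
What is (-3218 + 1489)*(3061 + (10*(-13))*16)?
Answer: -1696149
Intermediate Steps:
(-3218 + 1489)*(3061 + (10*(-13))*16) = -1729*(3061 - 130*16) = -1729*(3061 - 2080) = -1729*981 = -1696149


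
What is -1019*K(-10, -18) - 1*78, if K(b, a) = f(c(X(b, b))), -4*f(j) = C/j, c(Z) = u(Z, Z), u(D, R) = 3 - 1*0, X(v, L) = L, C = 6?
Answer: 863/2 ≈ 431.50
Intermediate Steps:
u(D, R) = 3 (u(D, R) = 3 + 0 = 3)
c(Z) = 3
f(j) = -3/(2*j)
K(b, a) = -½ (K(b, a) = -3/2/3 = -3/2*⅓ = -½)
-1019*K(-10, -18) - 1*78 = -1019*(-½) - 1*78 = 1019/2 - 78 = 863/2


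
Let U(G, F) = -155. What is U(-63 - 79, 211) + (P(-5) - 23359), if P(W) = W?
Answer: -23519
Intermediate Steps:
U(-63 - 79, 211) + (P(-5) - 23359) = -155 + (-5 - 23359) = -155 - 23364 = -23519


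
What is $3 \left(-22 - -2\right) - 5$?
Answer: $-65$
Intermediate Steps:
$3 \left(-22 - -2\right) - 5 = 3 \left(-22 + 2\right) - 5 = 3 \left(-20\right) - 5 = -60 - 5 = -65$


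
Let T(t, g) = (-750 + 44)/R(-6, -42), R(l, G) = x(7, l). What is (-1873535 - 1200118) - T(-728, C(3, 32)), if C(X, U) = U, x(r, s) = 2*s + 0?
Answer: -18442271/6 ≈ -3.0737e+6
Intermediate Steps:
x(r, s) = 2*s
R(l, G) = 2*l
T(t, g) = 353/6 (T(t, g) = (-750 + 44)/((2*(-6))) = -706/(-12) = -706*(-1/12) = 353/6)
(-1873535 - 1200118) - T(-728, C(3, 32)) = (-1873535 - 1200118) - 1*353/6 = -3073653 - 353/6 = -18442271/6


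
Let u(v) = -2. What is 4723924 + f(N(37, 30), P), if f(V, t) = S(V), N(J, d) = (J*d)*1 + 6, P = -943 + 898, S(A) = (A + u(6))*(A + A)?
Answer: 7210372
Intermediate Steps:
S(A) = 2*A*(-2 + A) (S(A) = (A - 2)*(A + A) = (-2 + A)*(2*A) = 2*A*(-2 + A))
P = -45
N(J, d) = 6 + J*d (N(J, d) = J*d + 6 = 6 + J*d)
f(V, t) = 2*V*(-2 + V)
4723924 + f(N(37, 30), P) = 4723924 + 2*(6 + 37*30)*(-2 + (6 + 37*30)) = 4723924 + 2*(6 + 1110)*(-2 + (6 + 1110)) = 4723924 + 2*1116*(-2 + 1116) = 4723924 + 2*1116*1114 = 4723924 + 2486448 = 7210372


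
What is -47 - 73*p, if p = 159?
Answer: -11654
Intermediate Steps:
-47 - 73*p = -47 - 73*159 = -47 - 11607 = -11654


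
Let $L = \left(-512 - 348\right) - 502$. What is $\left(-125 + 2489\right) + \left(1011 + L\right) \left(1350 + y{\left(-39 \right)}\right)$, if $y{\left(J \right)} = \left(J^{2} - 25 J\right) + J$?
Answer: $-1333893$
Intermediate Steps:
$y{\left(J \right)} = J^{2} - 24 J$
$L = -1362$ ($L = -860 - 502 = -1362$)
$\left(-125 + 2489\right) + \left(1011 + L\right) \left(1350 + y{\left(-39 \right)}\right) = \left(-125 + 2489\right) + \left(1011 - 1362\right) \left(1350 - 39 \left(-24 - 39\right)\right) = 2364 - 351 \left(1350 - -2457\right) = 2364 - 351 \left(1350 + 2457\right) = 2364 - 1336257 = -1333893$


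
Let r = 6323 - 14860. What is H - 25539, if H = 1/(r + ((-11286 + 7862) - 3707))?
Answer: -400145053/15668 ≈ -25539.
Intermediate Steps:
r = -8537
H = -1/15668 (H = 1/(-8537 + ((-11286 + 7862) - 3707)) = 1/(-8537 + (-3424 - 3707)) = 1/(-8537 - 7131) = 1/(-15668) = -1/15668 ≈ -6.3824e-5)
H - 25539 = -1/15668 - 25539 = -400145053/15668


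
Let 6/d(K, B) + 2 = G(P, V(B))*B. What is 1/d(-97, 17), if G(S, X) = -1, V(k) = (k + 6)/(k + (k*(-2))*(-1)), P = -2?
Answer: -19/6 ≈ -3.1667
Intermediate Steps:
V(k) = (6 + k)/(3*k) (V(k) = (6 + k)/(k - 2*k*(-1)) = (6 + k)/(k + 2*k) = (6 + k)/((3*k)) = (6 + k)*(1/(3*k)) = (6 + k)/(3*k))
d(K, B) = 6/(-2 - B)
1/d(-97, 17) = 1/(6/(-2 - 1*17)) = 1/(6/(-2 - 17)) = 1/(6/(-19)) = 1/(6*(-1/19)) = 1/(-6/19) = -19/6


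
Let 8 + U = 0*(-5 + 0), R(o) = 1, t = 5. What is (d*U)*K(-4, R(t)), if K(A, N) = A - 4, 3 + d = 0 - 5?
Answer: -512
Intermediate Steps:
U = -8 (U = -8 + 0*(-5 + 0) = -8 + 0*(-5) = -8 + 0 = -8)
d = -8 (d = -3 + (0 - 5) = -3 - 5 = -8)
K(A, N) = -4 + A
(d*U)*K(-4, R(t)) = (-8*(-8))*(-4 - 4) = 64*(-8) = -512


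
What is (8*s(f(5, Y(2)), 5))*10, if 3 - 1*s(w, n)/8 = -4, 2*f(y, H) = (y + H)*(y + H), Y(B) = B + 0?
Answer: 4480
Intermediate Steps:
Y(B) = B
f(y, H) = (H + y)²/2 (f(y, H) = ((y + H)*(y + H))/2 = ((H + y)*(H + y))/2 = (H + y)²/2)
s(w, n) = 56 (s(w, n) = 24 - 8*(-4) = 24 + 32 = 56)
(8*s(f(5, Y(2)), 5))*10 = (8*56)*10 = 448*10 = 4480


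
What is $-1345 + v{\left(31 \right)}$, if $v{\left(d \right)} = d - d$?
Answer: $-1345$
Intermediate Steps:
$v{\left(d \right)} = 0$
$-1345 + v{\left(31 \right)} = -1345 + 0 = -1345$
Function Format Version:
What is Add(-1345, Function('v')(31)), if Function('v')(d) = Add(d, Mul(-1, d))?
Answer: -1345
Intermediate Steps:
Function('v')(d) = 0
Add(-1345, Function('v')(31)) = Add(-1345, 0) = -1345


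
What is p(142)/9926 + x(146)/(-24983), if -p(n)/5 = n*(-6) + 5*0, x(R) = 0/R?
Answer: 2130/4963 ≈ 0.42918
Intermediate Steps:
x(R) = 0
p(n) = 30*n (p(n) = -5*(n*(-6) + 5*0) = -5*(-6*n + 0) = -(-30)*n = 30*n)
p(142)/9926 + x(146)/(-24983) = (30*142)/9926 + 0/(-24983) = 4260*(1/9926) + 0*(-1/24983) = 2130/4963 + 0 = 2130/4963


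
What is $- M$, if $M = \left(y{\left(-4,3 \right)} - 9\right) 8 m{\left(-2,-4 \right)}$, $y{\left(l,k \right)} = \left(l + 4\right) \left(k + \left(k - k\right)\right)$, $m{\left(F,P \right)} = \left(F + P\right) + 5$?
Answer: $-72$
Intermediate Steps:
$m{\left(F,P \right)} = 5 + F + P$
$y{\left(l,k \right)} = k \left(4 + l\right)$ ($y{\left(l,k \right)} = \left(4 + l\right) \left(k + 0\right) = \left(4 + l\right) k = k \left(4 + l\right)$)
$M = 72$ ($M = \left(3 \left(4 - 4\right) - 9\right) 8 \left(5 - 2 - 4\right) = \left(3 \cdot 0 - 9\right) 8 \left(-1\right) = \left(0 - 9\right) 8 \left(-1\right) = \left(-9\right) 8 \left(-1\right) = \left(-72\right) \left(-1\right) = 72$)
$- M = \left(-1\right) 72 = -72$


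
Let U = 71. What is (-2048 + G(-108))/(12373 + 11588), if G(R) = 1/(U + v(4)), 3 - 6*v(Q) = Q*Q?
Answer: -845818/9895893 ≈ -0.085472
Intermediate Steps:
v(Q) = ½ - Q²/6 (v(Q) = ½ - Q*Q/6 = ½ - Q²/6)
G(R) = 6/413 (G(R) = 1/(71 + (½ - ⅙*4²)) = 1/(71 + (½ - ⅙*16)) = 1/(71 + (½ - 8/3)) = 1/(71 - 13/6) = 1/(413/6) = 6/413)
(-2048 + G(-108))/(12373 + 11588) = (-2048 + 6/413)/(12373 + 11588) = -845818/413/23961 = -845818/413*1/23961 = -845818/9895893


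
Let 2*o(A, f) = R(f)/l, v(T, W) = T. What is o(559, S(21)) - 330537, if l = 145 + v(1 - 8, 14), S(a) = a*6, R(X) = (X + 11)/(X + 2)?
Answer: -11677210999/35328 ≈ -3.3054e+5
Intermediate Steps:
R(X) = (11 + X)/(2 + X)
S(a) = 6*a
l = 138 (l = 145 + (1 - 8) = 145 - 7 = 138)
o(A, f) = (11 + f)/(276*(2 + f)) (o(A, f) = (((11 + f)/(2 + f))/138)/2 = (((11 + f)/(2 + f))*(1/138))/2 = ((11 + f)/(138*(2 + f)))/2 = (11 + f)/(276*(2 + f)))
o(559, S(21)) - 330537 = (11 + 6*21)/(276*(2 + 6*21)) - 330537 = (11 + 126)/(276*(2 + 126)) - 330537 = (1/276)*137/128 - 330537 = (1/276)*(1/128)*137 - 330537 = 137/35328 - 330537 = -11677210999/35328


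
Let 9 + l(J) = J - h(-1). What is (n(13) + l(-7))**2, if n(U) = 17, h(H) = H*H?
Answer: 0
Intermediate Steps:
h(H) = H**2
l(J) = -10 + J (l(J) = -9 + (J - 1*(-1)**2) = -9 + (J - 1*1) = -9 + (J - 1) = -9 + (-1 + J) = -10 + J)
(n(13) + l(-7))**2 = (17 + (-10 - 7))**2 = (17 - 17)**2 = 0**2 = 0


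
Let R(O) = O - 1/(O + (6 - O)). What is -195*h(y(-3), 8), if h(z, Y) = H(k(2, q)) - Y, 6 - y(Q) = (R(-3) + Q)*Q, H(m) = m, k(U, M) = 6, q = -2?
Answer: 390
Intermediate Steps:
R(O) = -⅙ + O (R(O) = O - 1/6 = O - 1*⅙ = O - ⅙ = -⅙ + O)
y(Q) = 6 - Q*(-19/6 + Q) (y(Q) = 6 - ((-⅙ - 3) + Q)*Q = 6 - (-19/6 + Q)*Q = 6 - Q*(-19/6 + Q))
h(z, Y) = 6 - Y
-195*h(y(-3), 8) = -195*(6 - 1*8) = -195*(6 - 8) = -195*(-2) = 390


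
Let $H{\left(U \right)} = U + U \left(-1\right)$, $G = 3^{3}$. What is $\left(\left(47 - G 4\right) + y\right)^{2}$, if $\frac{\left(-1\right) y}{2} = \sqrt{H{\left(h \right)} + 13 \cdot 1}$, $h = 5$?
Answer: $3773 + 244 \sqrt{13} \approx 4652.8$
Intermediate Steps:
$G = 27$
$H{\left(U \right)} = 0$ ($H{\left(U \right)} = U - U = 0$)
$y = - 2 \sqrt{13}$ ($y = - 2 \sqrt{0 + 13 \cdot 1} = - 2 \sqrt{0 + 13} = - 2 \sqrt{13} \approx -7.2111$)
$\left(\left(47 - G 4\right) + y\right)^{2} = \left(\left(47 - 27 \cdot 4\right) - 2 \sqrt{13}\right)^{2} = \left(\left(47 - 108\right) - 2 \sqrt{13}\right)^{2} = \left(-61 - 2 \sqrt{13}\right)^{2}$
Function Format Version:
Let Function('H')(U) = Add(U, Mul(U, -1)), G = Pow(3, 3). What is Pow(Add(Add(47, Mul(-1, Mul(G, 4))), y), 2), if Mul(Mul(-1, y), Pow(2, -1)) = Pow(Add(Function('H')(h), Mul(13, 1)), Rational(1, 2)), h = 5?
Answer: Add(3773, Mul(244, Pow(13, Rational(1, 2)))) ≈ 4652.8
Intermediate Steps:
G = 27
Function('H')(U) = 0 (Function('H')(U) = Add(U, Mul(-1, U)) = 0)
y = Mul(-2, Pow(13, Rational(1, 2))) (y = Mul(-2, Pow(Add(0, Mul(13, 1)), Rational(1, 2))) = Mul(-2, Pow(Add(0, 13), Rational(1, 2))) = Mul(-2, Pow(13, Rational(1, 2))) ≈ -7.2111)
Pow(Add(Add(47, Mul(-1, Mul(G, 4))), y), 2) = Pow(Add(Add(47, Mul(-1, Mul(27, 4))), Mul(-2, Pow(13, Rational(1, 2)))), 2) = Pow(Add(Add(47, Mul(-1, 108)), Mul(-2, Pow(13, Rational(1, 2)))), 2) = Pow(Add(Add(47, -108), Mul(-2, Pow(13, Rational(1, 2)))), 2) = Pow(Add(-61, Mul(-2, Pow(13, Rational(1, 2)))), 2)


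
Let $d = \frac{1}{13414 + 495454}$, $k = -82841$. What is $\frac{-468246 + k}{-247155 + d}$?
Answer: $\frac{280430539516}{125769270539} \approx 2.2297$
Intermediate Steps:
$d = \frac{1}{508868} \approx 1.9651 \cdot 10^{-6}$
$\frac{-468246 + k}{-247155 + d} = \frac{-468246 - 82841}{-247155 + \frac{1}{508868}} = - \frac{551087}{- \frac{125769270539}{508868}} = \left(-551087\right) \left(- \frac{508868}{125769270539}\right) = \frac{280430539516}{125769270539}$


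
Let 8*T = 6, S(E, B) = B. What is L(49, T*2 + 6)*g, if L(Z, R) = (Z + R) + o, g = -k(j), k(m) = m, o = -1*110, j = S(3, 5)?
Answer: 535/2 ≈ 267.50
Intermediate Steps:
j = 5
T = ¾ (T = (⅛)*6 = ¾ ≈ 0.75000)
o = -110
g = -5 (g = -1*5 = -5)
L(Z, R) = -110 + R + Z (L(Z, R) = (Z + R) - 110 = (R + Z) - 110 = -110 + R + Z)
L(49, T*2 + 6)*g = (-110 + ((¾)*2 + 6) + 49)*(-5) = (-110 + (3/2 + 6) + 49)*(-5) = (-110 + 15/2 + 49)*(-5) = -107/2*(-5) = 535/2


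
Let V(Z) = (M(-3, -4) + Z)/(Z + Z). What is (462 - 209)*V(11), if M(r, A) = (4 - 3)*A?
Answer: 161/2 ≈ 80.500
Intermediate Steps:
M(r, A) = A (M(r, A) = 1*A = A)
V(Z) = (-4 + Z)/(2*Z) (V(Z) = (-4 + Z)/(Z + Z) = (-4 + Z)/((2*Z)) = (-4 + Z)*(1/(2*Z)) = (-4 + Z)/(2*Z))
(462 - 209)*V(11) = (462 - 209)*((1/2)*(-4 + 11)/11) = 253*((1/2)*(1/11)*7) = 253*(7/22) = 161/2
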